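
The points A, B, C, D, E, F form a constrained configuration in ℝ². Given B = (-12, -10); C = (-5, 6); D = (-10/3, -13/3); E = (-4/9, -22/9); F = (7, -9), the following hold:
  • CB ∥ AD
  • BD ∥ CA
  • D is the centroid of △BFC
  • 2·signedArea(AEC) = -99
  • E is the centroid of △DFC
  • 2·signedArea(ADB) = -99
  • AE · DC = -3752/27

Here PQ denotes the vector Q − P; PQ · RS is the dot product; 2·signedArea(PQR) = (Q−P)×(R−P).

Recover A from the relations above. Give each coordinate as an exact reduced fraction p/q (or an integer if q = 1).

A = (11/3, 35/3)

1. A_x = 11/3  [CB ∥ AD ∩ BD ∥ CA]
2. A_y = 35/3  [CB ∥ AD ∩ BD ∥ CA]
   → A = (11/3, 35/3)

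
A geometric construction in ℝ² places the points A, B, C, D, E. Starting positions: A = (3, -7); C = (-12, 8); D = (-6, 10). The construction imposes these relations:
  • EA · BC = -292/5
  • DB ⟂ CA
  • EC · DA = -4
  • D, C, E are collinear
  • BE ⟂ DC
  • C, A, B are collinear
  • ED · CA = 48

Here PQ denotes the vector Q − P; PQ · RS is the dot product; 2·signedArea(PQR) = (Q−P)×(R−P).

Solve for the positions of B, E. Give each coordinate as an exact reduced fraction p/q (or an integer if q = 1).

1. B_x = -10  [C, A, B are collinear ∩ DB ⟂ CA]
2. B_y = 6  [C, A, B are collinear ∩ DB ⟂ CA]
   → B = (-10, 6)
3. E_x = -54/5  [D, C, E are collinear ∩ BE ⟂ DC]
4. E_y = 42/5  [D, C, E are collinear ∩ BE ⟂ DC]
   → E = (-54/5, 42/5)

B = (-10, 6)
E = (-54/5, 42/5)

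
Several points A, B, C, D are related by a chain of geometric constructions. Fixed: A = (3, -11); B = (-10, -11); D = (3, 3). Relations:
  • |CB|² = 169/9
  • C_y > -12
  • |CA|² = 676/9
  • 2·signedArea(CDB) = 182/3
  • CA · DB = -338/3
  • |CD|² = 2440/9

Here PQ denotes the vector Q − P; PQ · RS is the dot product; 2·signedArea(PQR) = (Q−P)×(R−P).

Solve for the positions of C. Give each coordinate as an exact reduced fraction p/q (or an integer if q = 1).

1. C_x = -17/3  [2·signedArea(CDB) = 182/3 ∩ CA · DB = -338/3]
2. C_y = -11  [2·signedArea(CDB) = 182/3 ∩ CA · DB = -338/3]
   → C = (-17/3, -11)

C = (-17/3, -11)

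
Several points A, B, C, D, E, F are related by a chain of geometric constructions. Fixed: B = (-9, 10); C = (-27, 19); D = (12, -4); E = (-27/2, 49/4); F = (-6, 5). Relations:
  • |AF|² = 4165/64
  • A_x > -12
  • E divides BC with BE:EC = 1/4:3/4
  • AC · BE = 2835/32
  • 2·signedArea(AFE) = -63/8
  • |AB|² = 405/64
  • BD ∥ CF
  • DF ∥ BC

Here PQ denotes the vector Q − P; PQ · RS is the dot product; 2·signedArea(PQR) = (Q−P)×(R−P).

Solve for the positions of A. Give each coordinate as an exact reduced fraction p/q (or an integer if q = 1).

A = (-45/4, 89/8)

1. A_x = -45/4  [2·signedArea(AFE) = -63/8 ∩ AC · BE = 2835/32]
2. A_y = 89/8  [2·signedArea(AFE) = -63/8 ∩ AC · BE = 2835/32]
   → A = (-45/4, 89/8)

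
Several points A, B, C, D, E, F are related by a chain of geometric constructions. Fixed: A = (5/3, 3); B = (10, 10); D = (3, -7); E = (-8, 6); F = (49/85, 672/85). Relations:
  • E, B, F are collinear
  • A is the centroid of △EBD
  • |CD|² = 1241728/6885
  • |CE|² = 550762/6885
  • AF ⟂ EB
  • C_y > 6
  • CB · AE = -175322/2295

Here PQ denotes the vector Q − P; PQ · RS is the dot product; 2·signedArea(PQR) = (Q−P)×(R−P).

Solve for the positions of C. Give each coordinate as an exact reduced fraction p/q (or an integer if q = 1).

1. C_x = 719/765  [line 29/3·x + -3·y + 22322/2295 = 0 ∩ |CD|² = 1241728/6885]
2. C_y = 533/85  [line 29/3·x + -3·y + 22322/2295 = 0 ∩ |CD|² = 1241728/6885]
   → C = (719/765, 533/85)

C = (719/765, 533/85)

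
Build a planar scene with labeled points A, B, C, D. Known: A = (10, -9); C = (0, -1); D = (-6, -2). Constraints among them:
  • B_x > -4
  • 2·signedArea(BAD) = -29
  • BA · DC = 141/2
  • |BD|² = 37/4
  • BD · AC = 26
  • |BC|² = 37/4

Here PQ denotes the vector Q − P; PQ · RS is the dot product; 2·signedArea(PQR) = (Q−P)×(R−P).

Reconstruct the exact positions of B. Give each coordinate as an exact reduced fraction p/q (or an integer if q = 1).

B = (-3, -3/2)

1. B_x = -3  [BD · AC = 26 ∩ 2·signedArea(BAD) = -29]
2. B_y = -3/2  [BD · AC = 26 ∩ 2·signedArea(BAD) = -29]
   → B = (-3, -3/2)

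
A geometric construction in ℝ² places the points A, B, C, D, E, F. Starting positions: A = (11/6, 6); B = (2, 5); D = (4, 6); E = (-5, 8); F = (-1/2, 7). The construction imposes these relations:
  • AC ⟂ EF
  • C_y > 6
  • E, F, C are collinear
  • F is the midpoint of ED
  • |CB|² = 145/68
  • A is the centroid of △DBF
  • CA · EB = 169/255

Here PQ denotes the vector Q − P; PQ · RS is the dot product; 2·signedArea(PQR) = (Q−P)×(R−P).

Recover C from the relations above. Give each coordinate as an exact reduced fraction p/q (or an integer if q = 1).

1. C_x = 329/170  [E, F, C are collinear ∩ AC ⟂ EF]
2. C_y = 549/85  [E, F, C are collinear ∩ AC ⟂ EF]
   → C = (329/170, 549/85)

C = (329/170, 549/85)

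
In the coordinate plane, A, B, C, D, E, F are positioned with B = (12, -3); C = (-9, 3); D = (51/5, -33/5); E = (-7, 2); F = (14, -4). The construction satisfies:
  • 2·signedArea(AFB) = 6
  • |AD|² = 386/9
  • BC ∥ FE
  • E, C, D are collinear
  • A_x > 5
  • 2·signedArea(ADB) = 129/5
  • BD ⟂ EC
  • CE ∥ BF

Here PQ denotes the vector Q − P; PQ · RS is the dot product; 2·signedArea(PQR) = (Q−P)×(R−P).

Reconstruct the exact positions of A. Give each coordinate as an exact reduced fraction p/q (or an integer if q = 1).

1. A_x = 76/15  [2·signedArea(AFB) = 6 ∩ 2·signedArea(ADB) = 129/5]
2. A_y = -38/15  [2·signedArea(AFB) = 6 ∩ 2·signedArea(ADB) = 129/5]
   → A = (76/15, -38/15)

A = (76/15, -38/15)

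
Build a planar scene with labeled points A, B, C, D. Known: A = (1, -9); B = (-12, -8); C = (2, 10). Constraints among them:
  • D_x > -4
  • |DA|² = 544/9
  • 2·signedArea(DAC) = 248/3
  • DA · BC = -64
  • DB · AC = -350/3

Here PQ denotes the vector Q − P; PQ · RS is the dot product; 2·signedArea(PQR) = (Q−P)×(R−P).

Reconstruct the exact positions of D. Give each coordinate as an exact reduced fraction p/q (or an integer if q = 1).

D = (-3, -7/3)

1. D_x = -3  [2·signedArea(DAC) = 248/3 ∩ DA · BC = -64]
2. D_y = -7/3  [2·signedArea(DAC) = 248/3 ∩ DA · BC = -64]
   → D = (-3, -7/3)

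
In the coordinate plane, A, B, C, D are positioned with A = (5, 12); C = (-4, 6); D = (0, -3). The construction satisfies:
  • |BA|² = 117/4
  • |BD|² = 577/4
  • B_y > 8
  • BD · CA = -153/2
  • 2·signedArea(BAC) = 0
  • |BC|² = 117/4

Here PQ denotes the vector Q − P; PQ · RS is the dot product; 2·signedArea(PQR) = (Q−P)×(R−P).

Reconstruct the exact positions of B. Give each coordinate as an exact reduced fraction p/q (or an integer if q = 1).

1. B_x = 1/2  [2·signedArea(BAC) = 0 ∩ BD · CA = -153/2]
2. B_y = 9  [2·signedArea(BAC) = 0 ∩ BD · CA = -153/2]
   → B = (1/2, 9)

B = (1/2, 9)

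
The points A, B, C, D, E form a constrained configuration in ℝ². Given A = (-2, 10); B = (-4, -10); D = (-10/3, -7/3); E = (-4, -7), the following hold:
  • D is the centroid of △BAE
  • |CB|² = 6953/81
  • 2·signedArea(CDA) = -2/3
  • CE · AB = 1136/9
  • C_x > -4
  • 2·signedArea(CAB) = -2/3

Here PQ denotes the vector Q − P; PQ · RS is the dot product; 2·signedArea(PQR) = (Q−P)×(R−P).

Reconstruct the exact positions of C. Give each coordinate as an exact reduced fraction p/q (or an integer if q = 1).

1. C_x = -28/9  [2·signedArea(CAB) = -2/3 ∩ 2·signedArea(CDA) = -2/3]
2. C_y = -7/9  [2·signedArea(CAB) = -2/3 ∩ 2·signedArea(CDA) = -2/3]
   → C = (-28/9, -7/9)

C = (-28/9, -7/9)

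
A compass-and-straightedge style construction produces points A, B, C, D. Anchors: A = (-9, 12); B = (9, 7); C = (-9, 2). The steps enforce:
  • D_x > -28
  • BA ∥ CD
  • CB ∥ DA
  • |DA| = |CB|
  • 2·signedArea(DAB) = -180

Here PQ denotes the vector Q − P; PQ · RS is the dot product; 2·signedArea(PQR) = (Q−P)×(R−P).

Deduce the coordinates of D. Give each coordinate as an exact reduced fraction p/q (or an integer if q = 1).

1. D_x = -27  [CB ∥ DA ∩ BA ∥ CD]
2. D_y = 7  [CB ∥ DA ∩ BA ∥ CD]
   → D = (-27, 7)

D = (-27, 7)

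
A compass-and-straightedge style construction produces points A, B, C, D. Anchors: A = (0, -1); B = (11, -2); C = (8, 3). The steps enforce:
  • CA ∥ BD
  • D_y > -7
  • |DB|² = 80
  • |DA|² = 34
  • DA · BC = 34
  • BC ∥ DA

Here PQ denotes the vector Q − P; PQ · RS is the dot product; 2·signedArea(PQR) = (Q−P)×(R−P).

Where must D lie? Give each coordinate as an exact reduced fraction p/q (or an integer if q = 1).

1. D_x = 3  [BC ∥ DA ∩ CA ∥ BD]
2. D_y = -6  [BC ∥ DA ∩ CA ∥ BD]
   → D = (3, -6)

D = (3, -6)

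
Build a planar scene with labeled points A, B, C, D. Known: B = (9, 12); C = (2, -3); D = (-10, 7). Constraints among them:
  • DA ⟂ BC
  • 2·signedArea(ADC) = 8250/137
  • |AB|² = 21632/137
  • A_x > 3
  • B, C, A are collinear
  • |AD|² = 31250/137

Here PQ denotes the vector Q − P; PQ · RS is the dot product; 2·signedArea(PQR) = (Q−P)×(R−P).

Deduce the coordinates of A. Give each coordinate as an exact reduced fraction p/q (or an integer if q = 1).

1. A_x = 505/137  [B, C, A are collinear ∩ DA ⟂ BC]
2. A_y = 84/137  [B, C, A are collinear ∩ DA ⟂ BC]
   → A = (505/137, 84/137)

A = (505/137, 84/137)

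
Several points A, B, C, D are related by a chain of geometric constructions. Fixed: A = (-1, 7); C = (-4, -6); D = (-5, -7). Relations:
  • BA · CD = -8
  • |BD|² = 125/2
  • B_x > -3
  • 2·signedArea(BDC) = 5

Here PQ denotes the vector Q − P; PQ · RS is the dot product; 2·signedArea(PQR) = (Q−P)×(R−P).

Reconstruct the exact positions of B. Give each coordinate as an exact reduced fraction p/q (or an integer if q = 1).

B = (-5/2, 1/2)

1. B_x = -5/2  [BA · CD = -8 ∩ 2·signedArea(BDC) = 5]
2. B_y = 1/2  [BA · CD = -8 ∩ 2·signedArea(BDC) = 5]
   → B = (-5/2, 1/2)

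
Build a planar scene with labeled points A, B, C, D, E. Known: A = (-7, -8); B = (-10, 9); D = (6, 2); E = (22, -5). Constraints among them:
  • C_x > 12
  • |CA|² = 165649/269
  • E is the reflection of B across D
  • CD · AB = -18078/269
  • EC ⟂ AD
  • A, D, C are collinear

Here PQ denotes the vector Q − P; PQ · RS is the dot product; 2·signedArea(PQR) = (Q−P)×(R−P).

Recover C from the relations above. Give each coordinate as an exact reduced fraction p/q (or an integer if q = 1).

1. C_x = 3408/269  [A, D, C are collinear ∩ EC ⟂ AD]
2. C_y = 1918/269  [A, D, C are collinear ∩ EC ⟂ AD]
   → C = (3408/269, 1918/269)

C = (3408/269, 1918/269)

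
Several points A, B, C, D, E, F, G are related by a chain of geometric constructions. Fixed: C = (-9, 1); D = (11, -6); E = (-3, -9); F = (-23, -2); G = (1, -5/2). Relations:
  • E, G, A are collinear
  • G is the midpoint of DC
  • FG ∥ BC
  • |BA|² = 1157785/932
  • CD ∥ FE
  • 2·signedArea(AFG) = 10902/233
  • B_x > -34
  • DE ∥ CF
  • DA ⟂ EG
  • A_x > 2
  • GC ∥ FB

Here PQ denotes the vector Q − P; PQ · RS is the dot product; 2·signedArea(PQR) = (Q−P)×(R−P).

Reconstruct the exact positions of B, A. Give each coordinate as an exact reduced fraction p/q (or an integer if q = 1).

1. B_x = -33  [FG ∥ BC ∩ GC ∥ FB]
2. B_y = 3/2  [FG ∥ BC ∩ GC ∥ FB]
   → B = (-33, 3/2)
3. A_x = 509/233  [E, G, A are collinear ∩ DA ⟂ EG]
4. A_y = -134/233  [E, G, A are collinear ∩ DA ⟂ EG]
   → A = (509/233, -134/233)

A = (509/233, -134/233)
B = (-33, 3/2)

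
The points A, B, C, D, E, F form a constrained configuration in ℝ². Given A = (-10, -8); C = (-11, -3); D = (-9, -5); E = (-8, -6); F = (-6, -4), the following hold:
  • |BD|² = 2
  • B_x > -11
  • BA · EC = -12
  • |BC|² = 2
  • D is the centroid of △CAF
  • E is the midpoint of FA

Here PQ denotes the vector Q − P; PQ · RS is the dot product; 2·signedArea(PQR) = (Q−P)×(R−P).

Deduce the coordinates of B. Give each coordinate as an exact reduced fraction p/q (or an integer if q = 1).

B = (-10, -4)

1. B_x = -10  [line 3·x + -3·y + 18 = 0 ∩ |BC|² = 2]
2. B_y = -4  [line 3·x + -3·y + 18 = 0 ∩ |BC|² = 2]
   → B = (-10, -4)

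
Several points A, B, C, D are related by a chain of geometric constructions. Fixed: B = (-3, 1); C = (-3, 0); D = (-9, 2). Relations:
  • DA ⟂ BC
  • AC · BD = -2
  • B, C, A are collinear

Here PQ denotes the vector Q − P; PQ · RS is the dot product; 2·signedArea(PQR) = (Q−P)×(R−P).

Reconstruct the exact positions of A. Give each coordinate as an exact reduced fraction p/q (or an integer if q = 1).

1. A_x = -3  [B, C, A are collinear ∩ DA ⟂ BC]
2. A_y = 2  [B, C, A are collinear ∩ DA ⟂ BC]
   → A = (-3, 2)

A = (-3, 2)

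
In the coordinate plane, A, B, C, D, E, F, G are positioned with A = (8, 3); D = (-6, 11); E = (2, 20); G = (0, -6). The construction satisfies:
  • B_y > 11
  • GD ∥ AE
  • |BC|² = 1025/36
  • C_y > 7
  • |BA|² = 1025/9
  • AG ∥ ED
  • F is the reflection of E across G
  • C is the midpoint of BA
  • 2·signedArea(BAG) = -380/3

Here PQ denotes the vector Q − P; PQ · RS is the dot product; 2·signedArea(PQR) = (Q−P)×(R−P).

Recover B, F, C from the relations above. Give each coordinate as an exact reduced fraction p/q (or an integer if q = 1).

B = (4/3, 34/3)
C = (14/3, 43/6)
F = (-2, -32)

1. B_x = 4/3  [line 9·x + -8·y + 236/3 = 0 ∩ |BA|² = 1025/9]
2. B_y = 34/3  [line 9·x + -8·y + 236/3 = 0 ∩ |BA|² = 1025/9]
   → B = (4/3, 34/3)
3. F_x = -2  [F is the reflection of E across G]
4. F_y = -32  [F is the reflection of E across G]
   → F = (-2, -32)
5. C_x = 14/3  [C is the midpoint of BA]
6. C_y = 43/6  [C is the midpoint of BA]
   → C = (14/3, 43/6)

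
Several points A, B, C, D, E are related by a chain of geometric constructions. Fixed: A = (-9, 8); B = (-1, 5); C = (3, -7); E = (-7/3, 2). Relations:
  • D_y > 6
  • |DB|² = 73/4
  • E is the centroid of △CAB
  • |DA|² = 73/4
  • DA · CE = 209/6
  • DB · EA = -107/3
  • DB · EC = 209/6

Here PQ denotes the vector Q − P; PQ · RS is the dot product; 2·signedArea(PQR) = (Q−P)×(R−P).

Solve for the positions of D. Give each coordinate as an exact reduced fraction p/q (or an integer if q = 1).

1. D_x = -5  [DB · EA = -107/3 ∩ DB · EC = 209/6]
2. D_y = 13/2  [DB · EA = -107/3 ∩ DB · EC = 209/6]
   → D = (-5, 13/2)

D = (-5, 13/2)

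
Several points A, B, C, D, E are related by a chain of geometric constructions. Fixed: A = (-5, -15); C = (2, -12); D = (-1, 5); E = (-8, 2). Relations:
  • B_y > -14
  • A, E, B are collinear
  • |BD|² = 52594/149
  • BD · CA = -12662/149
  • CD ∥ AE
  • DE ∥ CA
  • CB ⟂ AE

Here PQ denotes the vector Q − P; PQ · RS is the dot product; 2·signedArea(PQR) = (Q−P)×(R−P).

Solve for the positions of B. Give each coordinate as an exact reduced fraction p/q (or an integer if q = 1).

B = (-790/149, -1980/149)

1. B_x = -790/149  [A, E, B are collinear ∩ CB ⟂ AE]
2. B_y = -1980/149  [A, E, B are collinear ∩ CB ⟂ AE]
   → B = (-790/149, -1980/149)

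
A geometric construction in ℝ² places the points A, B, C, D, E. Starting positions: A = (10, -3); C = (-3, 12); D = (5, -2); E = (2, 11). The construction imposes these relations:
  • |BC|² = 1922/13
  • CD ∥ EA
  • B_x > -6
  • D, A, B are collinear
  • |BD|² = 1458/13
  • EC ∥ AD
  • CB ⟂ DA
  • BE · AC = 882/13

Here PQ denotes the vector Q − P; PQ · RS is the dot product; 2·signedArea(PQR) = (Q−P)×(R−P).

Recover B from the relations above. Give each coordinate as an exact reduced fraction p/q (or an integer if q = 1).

1. B_x = -70/13  [D, A, B are collinear ∩ CB ⟂ DA]
2. B_y = 1/13  [D, A, B are collinear ∩ CB ⟂ DA]
   → B = (-70/13, 1/13)

B = (-70/13, 1/13)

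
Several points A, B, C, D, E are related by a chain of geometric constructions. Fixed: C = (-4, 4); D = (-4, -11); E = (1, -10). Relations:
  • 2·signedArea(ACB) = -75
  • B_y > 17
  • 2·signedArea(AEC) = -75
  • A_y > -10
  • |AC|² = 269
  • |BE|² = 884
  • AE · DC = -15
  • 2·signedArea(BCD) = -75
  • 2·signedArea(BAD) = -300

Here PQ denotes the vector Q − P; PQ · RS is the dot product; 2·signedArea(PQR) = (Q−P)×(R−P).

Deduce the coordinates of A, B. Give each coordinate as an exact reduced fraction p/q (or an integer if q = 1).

1. A_x = 6  [AE · DC = -15 ∩ 2·signedArea(AEC) = -75]
2. A_y = -9  [AE · DC = -15 ∩ 2·signedArea(AEC) = -75]
   → A = (6, -9)
3. B_x = -9  [2·signedArea(ACB) = -75 ∩ 2·signedArea(BAD) = -300]
4. B_y = 18  [2·signedArea(ACB) = -75 ∩ 2·signedArea(BAD) = -300]
   → B = (-9, 18)

A = (6, -9)
B = (-9, 18)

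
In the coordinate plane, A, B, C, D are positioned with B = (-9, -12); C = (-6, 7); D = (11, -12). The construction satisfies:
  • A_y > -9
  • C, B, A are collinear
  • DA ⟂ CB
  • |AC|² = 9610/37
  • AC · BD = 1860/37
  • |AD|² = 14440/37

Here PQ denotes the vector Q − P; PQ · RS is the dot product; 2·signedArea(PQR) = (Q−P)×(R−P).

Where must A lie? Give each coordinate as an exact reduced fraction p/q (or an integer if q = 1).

A = (-315/37, -330/37)

1. A_x = -315/37  [C, B, A are collinear ∩ DA ⟂ CB]
2. A_y = -330/37  [C, B, A are collinear ∩ DA ⟂ CB]
   → A = (-315/37, -330/37)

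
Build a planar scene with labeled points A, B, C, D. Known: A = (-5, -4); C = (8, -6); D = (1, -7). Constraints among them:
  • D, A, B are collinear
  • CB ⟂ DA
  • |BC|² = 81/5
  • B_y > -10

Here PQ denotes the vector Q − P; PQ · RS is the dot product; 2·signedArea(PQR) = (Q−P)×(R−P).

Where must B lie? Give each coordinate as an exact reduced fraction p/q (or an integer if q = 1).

1. B_x = 31/5  [D, A, B are collinear ∩ CB ⟂ DA]
2. B_y = -48/5  [D, A, B are collinear ∩ CB ⟂ DA]
   → B = (31/5, -48/5)

B = (31/5, -48/5)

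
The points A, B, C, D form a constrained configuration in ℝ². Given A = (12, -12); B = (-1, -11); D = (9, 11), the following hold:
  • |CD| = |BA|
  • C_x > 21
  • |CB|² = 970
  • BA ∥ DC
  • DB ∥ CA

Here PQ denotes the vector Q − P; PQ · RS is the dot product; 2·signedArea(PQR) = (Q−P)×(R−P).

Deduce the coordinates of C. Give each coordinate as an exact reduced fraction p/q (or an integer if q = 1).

1. C_x = 22  [DB ∥ CA ∩ BA ∥ DC]
2. C_y = 10  [DB ∥ CA ∩ BA ∥ DC]
   → C = (22, 10)

C = (22, 10)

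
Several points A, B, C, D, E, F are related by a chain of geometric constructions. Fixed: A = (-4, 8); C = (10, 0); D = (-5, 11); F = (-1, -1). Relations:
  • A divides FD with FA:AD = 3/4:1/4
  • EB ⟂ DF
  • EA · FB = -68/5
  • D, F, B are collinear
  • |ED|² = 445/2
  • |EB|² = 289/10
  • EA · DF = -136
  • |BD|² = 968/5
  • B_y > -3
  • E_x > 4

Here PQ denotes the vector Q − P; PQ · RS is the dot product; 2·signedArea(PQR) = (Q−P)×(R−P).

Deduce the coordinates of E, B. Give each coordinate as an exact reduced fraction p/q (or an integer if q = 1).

B = (-3/5, -11/5)
E = (9/2, -1/2)

1. E_x = 9/2  [line -4·x + 12·y + 24 = 0 ∩ |ED|² = 445/2]
2. E_y = -1/2  [line -4·x + 12·y + 24 = 0 ∩ |ED|² = 445/2]
   → E = (9/2, -1/2)
3. B_x = -3/5  [EA · FB = -68/5 ∩ D, F, B are collinear]
4. B_y = -11/5  [EA · FB = -68/5 ∩ D, F, B are collinear]
   → B = (-3/5, -11/5)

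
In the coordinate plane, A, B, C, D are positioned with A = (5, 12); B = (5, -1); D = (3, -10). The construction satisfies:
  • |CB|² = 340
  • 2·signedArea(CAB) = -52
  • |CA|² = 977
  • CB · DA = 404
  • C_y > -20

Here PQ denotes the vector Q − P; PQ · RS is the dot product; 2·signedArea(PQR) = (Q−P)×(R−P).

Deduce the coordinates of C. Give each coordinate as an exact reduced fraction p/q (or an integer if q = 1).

C = (1, -19)

1. C_x = 1  [2·signedArea(CAB) = -52 ∩ CB · DA = 404]
2. C_y = -19  [2·signedArea(CAB) = -52 ∩ CB · DA = 404]
   → C = (1, -19)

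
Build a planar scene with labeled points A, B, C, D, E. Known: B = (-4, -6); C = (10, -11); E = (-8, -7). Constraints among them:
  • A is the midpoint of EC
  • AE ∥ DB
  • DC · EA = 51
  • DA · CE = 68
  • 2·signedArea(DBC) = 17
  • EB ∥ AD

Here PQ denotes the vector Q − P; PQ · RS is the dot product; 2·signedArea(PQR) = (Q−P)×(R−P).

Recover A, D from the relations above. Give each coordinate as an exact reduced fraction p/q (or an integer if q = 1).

A = (1, -9)
D = (5, -8)

1. A_x = 1  [A is the midpoint of EC]
2. A_y = -9  [A is the midpoint of EC]
   → A = (1, -9)
3. D_x = 5  [AE ∥ DB ∩ EB ∥ AD]
4. D_y = -8  [AE ∥ DB ∩ EB ∥ AD]
   → D = (5, -8)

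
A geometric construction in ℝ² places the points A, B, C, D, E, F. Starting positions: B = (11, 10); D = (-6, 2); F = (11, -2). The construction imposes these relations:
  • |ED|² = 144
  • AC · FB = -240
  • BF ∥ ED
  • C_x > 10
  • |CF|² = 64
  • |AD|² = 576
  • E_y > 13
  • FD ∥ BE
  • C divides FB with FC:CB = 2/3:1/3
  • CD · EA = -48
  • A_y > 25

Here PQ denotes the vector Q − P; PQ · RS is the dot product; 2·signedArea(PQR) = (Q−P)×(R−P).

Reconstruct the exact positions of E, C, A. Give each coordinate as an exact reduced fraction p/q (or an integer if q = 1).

A = (-6, 26)
C = (11, 6)
E = (-6, 14)

1. E_x = -6  [BF ∥ ED ∩ FD ∥ BE]
2. E_y = 14  [BF ∥ ED ∩ FD ∥ BE]
   → E = (-6, 14)
3. C_x = 11  [C divides FB with FC:CB = 2/3:1/3]
4. C_y = 6  [C divides FB with FC:CB = 2/3:1/3]
   → C = (11, 6)
5. A_x = -6  [AC · FB = -240 ∩ CD · EA = -48]
6. A_y = 26  [AC · FB = -240 ∩ CD · EA = -48]
   → A = (-6, 26)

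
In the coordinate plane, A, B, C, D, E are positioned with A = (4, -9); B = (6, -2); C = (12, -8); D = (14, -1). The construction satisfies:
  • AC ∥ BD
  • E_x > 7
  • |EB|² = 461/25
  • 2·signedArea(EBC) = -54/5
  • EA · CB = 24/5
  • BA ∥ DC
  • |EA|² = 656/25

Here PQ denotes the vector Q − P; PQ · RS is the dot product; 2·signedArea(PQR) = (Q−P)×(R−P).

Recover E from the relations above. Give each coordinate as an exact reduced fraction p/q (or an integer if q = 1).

E = (8, -29/5)

1. E_x = 8  [EA · CB = 24/5 ∩ 2·signedArea(EBC) = -54/5]
2. E_y = -29/5  [EA · CB = 24/5 ∩ 2·signedArea(EBC) = -54/5]
   → E = (8, -29/5)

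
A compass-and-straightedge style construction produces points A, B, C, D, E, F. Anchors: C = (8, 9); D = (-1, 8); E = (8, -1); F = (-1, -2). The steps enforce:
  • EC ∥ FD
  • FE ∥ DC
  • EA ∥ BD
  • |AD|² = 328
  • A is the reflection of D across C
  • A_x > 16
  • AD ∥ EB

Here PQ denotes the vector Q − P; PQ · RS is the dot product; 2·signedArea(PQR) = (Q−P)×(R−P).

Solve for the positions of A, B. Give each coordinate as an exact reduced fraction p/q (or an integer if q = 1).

A = (17, 10)
B = (-10, -3)

1. A_x = 17  [A is the reflection of D across C]
2. A_y = 10  [A is the reflection of D across C]
   → A = (17, 10)
3. B_x = -10  [EA ∥ BD ∩ AD ∥ EB]
4. B_y = -3  [EA ∥ BD ∩ AD ∥ EB]
   → B = (-10, -3)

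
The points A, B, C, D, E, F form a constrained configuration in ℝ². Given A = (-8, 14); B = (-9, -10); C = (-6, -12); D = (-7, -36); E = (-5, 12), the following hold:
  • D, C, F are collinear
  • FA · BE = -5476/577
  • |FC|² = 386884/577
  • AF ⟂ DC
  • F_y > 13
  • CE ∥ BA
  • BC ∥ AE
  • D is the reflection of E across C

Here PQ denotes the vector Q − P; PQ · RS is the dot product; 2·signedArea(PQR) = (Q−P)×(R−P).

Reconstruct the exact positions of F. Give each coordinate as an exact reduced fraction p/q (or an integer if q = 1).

1. F_x = -2840/577  [D, C, F are collinear ∩ AF ⟂ DC]
2. F_y = 8004/577  [D, C, F are collinear ∩ AF ⟂ DC]
   → F = (-2840/577, 8004/577)

F = (-2840/577, 8004/577)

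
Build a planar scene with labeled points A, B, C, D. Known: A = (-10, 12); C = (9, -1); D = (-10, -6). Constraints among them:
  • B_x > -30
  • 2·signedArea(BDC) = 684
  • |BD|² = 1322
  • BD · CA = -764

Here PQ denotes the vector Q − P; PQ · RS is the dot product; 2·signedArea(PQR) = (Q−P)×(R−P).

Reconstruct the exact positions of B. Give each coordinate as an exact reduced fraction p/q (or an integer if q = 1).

1. B_x = -29  [2·signedArea(BDC) = 684 ∩ BD · CA = -764]
2. B_y = 25  [2·signedArea(BDC) = 684 ∩ BD · CA = -764]
   → B = (-29, 25)

B = (-29, 25)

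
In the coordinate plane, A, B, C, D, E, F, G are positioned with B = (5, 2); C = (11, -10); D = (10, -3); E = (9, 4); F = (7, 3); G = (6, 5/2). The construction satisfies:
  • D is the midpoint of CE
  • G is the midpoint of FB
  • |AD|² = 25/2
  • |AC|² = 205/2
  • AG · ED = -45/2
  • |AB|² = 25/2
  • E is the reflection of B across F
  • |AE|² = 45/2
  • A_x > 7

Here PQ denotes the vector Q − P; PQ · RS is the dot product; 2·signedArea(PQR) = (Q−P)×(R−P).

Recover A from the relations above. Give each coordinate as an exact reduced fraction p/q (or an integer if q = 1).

1. A_x = 15/2  [line -1·x + 7·y + 11 = 0 ∩ |AB|² = 25/2]
2. A_y = -1/2  [line -1·x + 7·y + 11 = 0 ∩ |AB|² = 25/2]
   → A = (15/2, -1/2)

A = (15/2, -1/2)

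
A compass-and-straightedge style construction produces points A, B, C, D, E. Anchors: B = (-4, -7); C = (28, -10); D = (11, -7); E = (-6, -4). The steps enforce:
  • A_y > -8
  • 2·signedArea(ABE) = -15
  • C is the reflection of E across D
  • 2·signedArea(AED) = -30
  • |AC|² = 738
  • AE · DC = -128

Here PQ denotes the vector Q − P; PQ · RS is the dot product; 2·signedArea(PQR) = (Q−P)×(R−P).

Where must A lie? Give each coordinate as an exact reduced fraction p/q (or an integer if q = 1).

1. A_x = 1  [2·signedArea(AED) = -30 ∩ AE · DC = -128]
2. A_y = -7  [2·signedArea(AED) = -30 ∩ AE · DC = -128]
   → A = (1, -7)

A = (1, -7)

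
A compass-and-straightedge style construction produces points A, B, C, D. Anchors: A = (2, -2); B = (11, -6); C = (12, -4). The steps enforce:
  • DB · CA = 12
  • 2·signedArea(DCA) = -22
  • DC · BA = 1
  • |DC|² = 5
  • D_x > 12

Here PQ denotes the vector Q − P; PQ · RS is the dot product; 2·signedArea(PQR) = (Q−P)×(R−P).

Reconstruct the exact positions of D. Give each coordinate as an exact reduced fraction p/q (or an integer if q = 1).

1. D_x = 13  [2·signedArea(DCA) = -22 ∩ DC · BA = 1]
2. D_y = -2  [2·signedArea(DCA) = -22 ∩ DC · BA = 1]
   → D = (13, -2)

D = (13, -2)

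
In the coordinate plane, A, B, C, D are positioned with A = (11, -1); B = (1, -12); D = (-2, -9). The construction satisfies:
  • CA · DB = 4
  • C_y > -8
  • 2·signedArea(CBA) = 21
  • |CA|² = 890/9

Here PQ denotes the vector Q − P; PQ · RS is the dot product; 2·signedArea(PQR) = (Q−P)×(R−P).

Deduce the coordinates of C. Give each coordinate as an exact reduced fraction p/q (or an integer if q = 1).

C = (10/3, -22/3)

1. C_x = 10/3  [CA · DB = 4 ∩ 2·signedArea(CBA) = 21]
2. C_y = -22/3  [CA · DB = 4 ∩ 2·signedArea(CBA) = 21]
   → C = (10/3, -22/3)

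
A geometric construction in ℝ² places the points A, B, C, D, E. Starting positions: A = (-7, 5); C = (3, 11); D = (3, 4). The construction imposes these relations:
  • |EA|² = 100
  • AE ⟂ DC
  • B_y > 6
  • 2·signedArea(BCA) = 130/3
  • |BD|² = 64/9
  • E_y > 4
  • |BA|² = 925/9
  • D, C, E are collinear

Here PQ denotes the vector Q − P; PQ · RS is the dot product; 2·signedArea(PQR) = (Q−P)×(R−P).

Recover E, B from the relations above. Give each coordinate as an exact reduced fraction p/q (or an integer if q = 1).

B = (3, 20/3)
E = (3, 5)

1. E_x = 3  [D, C, E are collinear ∩ AE ⟂ DC]
2. E_y = 5  [D, C, E are collinear ∩ AE ⟂ DC]
   → E = (3, 5)
3. B_x = 3  [line 6·x + -10·y + 146/3 = 0 ∩ |BD|² = 64/9]
4. B_y = 20/3  [line 6·x + -10·y + 146/3 = 0 ∩ |BD|² = 64/9]
   → B = (3, 20/3)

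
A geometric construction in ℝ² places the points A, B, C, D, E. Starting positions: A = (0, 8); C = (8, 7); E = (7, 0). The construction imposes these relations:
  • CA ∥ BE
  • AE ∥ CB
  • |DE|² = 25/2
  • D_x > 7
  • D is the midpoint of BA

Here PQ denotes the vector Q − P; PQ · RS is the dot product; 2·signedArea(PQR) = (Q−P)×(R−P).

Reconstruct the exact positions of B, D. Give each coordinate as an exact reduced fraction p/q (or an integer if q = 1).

B = (15, -1)
D = (15/2, 7/2)

1. B_x = 15  [CA ∥ BE ∩ AE ∥ CB]
2. B_y = -1  [CA ∥ BE ∩ AE ∥ CB]
   → B = (15, -1)
3. D_x = 15/2  [D is the midpoint of BA]
4. D_y = 7/2  [D is the midpoint of BA]
   → D = (15/2, 7/2)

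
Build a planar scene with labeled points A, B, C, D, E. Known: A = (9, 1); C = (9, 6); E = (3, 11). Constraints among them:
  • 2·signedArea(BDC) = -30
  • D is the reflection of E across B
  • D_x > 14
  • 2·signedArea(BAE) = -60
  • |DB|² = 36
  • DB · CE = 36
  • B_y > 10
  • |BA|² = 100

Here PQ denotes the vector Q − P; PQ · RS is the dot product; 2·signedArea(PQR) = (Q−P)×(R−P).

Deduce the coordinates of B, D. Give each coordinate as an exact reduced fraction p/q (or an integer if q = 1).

B = (9, 11)
D = (15, 11)

1. B_x = 9  [line -10·x + -6·y + 156 = 0 ∩ |BA|² = 100]
2. B_y = 11  [line -10·x + -6·y + 156 = 0 ∩ |BA|² = 100]
   → B = (9, 11)
3. D_x = 15  [D is the reflection of E across B]
4. D_y = 11  [D is the reflection of E across B]
   → D = (15, 11)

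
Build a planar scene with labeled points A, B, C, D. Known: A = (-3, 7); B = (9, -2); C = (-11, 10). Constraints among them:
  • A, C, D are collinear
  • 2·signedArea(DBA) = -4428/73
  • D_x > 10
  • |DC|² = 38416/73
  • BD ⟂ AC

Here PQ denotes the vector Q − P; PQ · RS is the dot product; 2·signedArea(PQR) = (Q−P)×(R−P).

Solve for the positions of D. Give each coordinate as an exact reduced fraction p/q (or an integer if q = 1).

D = (765/73, 142/73)

1. D_x = 765/73  [A, C, D are collinear ∩ BD ⟂ AC]
2. D_y = 142/73  [A, C, D are collinear ∩ BD ⟂ AC]
   → D = (765/73, 142/73)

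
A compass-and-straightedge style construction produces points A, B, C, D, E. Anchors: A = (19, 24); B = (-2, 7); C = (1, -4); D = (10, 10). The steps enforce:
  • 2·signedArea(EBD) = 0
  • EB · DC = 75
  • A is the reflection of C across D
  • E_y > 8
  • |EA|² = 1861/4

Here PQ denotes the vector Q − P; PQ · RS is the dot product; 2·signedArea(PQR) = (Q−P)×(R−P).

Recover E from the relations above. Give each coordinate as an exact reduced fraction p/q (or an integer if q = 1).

1. E_x = 4  [2·signedArea(EBD) = 0 ∩ EB · DC = 75]
2. E_y = 17/2  [2·signedArea(EBD) = 0 ∩ EB · DC = 75]
   → E = (4, 17/2)

E = (4, 17/2)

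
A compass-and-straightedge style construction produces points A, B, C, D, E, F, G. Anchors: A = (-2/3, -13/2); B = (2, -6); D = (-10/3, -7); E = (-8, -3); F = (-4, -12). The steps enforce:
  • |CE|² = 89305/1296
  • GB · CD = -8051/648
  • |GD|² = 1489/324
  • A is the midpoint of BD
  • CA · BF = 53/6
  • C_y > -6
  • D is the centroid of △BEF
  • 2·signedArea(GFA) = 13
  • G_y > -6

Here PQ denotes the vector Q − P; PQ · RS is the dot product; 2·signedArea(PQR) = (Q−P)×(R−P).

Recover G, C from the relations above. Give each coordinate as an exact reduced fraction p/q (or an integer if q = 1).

C = (-1/9, -67/12)
G = (-20/9, -31/6)

1. G_x = -20/9  [line -11/2·x + 10/3·y + 5 = 0 ∩ |GD|² = 1489/324]
2. G_y = -31/6  [line -11/2·x + 10/3·y + 5 = 0 ∩ |GD|² = 1489/324]
   → G = (-20/9, -31/6)
3. C_x = -1/9  [CA · BF = 53/6 ∩ GB · CD = -8051/648]
4. C_y = -67/12  [CA · BF = 53/6 ∩ GB · CD = -8051/648]
   → C = (-1/9, -67/12)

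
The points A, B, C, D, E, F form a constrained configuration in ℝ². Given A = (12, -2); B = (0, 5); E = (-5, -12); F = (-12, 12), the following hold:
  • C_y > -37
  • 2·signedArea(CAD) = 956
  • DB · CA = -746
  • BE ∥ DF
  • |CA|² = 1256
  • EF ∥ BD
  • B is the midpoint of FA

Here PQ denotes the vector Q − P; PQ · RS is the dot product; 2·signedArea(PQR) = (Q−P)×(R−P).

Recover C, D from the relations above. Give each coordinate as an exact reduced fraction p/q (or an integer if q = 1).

C = (2, -36)
D = (-7, 29)

1. D_x = -7  [BE ∥ DF ∩ EF ∥ BD]
2. D_y = 29  [BE ∥ DF ∩ EF ∥ BD]
   → D = (-7, 29)
3. C_x = 2  [2·signedArea(CAD) = 956 ∩ DB · CA = -746]
4. C_y = -36  [2·signedArea(CAD) = 956 ∩ DB · CA = -746]
   → C = (2, -36)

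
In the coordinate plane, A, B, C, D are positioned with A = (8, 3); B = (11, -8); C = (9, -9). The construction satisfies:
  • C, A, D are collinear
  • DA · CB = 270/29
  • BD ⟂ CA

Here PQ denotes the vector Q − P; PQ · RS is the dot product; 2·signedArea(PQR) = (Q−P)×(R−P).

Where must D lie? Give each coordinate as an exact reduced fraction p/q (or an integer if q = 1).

1. D_x = 259/29  [C, A, D are collinear ∩ BD ⟂ CA]
2. D_y = -237/29  [C, A, D are collinear ∩ BD ⟂ CA]
   → D = (259/29, -237/29)

D = (259/29, -237/29)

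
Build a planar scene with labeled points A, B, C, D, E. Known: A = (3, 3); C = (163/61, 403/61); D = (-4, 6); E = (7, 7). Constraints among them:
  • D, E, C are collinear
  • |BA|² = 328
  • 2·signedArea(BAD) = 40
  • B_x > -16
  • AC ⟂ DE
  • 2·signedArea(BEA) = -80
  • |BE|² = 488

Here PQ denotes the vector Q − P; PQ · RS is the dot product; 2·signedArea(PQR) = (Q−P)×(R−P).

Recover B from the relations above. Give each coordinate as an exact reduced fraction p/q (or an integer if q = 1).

B = (-15, 5)

1. B_x = -15  [2·signedArea(BAD) = 40 ∩ 2·signedArea(BEA) = -80]
2. B_y = 5  [2·signedArea(BAD) = 40 ∩ 2·signedArea(BEA) = -80]
   → B = (-15, 5)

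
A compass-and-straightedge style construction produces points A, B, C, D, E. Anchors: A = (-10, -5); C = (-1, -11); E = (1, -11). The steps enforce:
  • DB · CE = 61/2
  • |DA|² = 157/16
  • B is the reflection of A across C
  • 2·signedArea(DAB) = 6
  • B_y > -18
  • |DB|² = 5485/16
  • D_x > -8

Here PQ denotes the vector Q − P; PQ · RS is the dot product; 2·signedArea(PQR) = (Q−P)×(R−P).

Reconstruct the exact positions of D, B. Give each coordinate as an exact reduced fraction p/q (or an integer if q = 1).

1. B_x = 8  [B is the reflection of A across C]
2. B_y = -17  [B is the reflection of A across C]
   → B = (8, -17)
3. D_x = -29/4  [DB · CE = 61/2 ∩ 2·signedArea(DAB) = 6]
4. D_y = -13/2  [DB · CE = 61/2 ∩ 2·signedArea(DAB) = 6]
   → D = (-29/4, -13/2)

B = (8, -17)
D = (-29/4, -13/2)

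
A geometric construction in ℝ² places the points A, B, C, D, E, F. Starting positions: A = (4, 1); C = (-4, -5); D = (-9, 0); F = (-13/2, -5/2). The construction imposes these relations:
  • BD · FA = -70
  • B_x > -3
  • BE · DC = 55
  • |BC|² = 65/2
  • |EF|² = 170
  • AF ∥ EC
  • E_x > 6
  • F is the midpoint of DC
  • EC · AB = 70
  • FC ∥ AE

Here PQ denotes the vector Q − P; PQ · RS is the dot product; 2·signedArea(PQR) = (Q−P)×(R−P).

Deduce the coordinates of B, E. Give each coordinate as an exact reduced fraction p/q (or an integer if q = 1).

B = (-5/2, 1/2)
E = (13/2, -3/2)

1. E_x = 13/2  [AF ∥ EC ∩ FC ∥ AE]
2. E_y = -3/2  [AF ∥ EC ∩ FC ∥ AE]
   → E = (13/2, -3/2)
3. B_x = -5/2  [BD · FA = -70 ∩ BE · DC = 55]
4. B_y = 1/2  [BD · FA = -70 ∩ BE · DC = 55]
   → B = (-5/2, 1/2)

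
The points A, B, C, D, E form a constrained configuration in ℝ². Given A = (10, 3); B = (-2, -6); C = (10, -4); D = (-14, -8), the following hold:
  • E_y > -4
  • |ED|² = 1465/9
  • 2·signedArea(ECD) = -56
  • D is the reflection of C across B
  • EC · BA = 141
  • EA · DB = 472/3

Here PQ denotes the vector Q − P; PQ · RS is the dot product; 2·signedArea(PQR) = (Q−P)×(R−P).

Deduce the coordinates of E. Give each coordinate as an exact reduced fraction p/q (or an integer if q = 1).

1. E_x = -2  [EA · DB = 472/3 ∩ EC · BA = 141]
2. E_y = -11/3  [EA · DB = 472/3 ∩ EC · BA = 141]
   → E = (-2, -11/3)

E = (-2, -11/3)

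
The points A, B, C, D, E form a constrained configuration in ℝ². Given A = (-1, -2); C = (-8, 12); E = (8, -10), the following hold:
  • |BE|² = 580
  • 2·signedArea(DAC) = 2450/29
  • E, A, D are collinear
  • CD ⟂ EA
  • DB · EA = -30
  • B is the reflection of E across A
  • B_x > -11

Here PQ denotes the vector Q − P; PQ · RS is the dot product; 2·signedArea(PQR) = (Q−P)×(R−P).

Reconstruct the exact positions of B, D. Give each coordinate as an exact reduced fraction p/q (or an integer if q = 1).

1. B_x = -10  [B is the reflection of E across A]
2. B_y = 6  [B is the reflection of E across A]
   → B = (-10, 6)
3. D_x = -344/29  [E, A, D are collinear ∩ CD ⟂ EA]
4. D_y = 222/29  [E, A, D are collinear ∩ CD ⟂ EA]
   → D = (-344/29, 222/29)

B = (-10, 6)
D = (-344/29, 222/29)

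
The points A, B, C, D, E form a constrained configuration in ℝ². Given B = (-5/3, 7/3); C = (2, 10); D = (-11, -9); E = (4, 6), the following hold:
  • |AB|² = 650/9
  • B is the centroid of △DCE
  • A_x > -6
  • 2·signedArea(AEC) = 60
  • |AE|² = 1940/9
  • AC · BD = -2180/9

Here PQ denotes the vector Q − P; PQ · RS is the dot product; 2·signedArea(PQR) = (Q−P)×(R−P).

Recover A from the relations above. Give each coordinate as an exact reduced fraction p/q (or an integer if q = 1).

1. A_x = -16/3  [AC · BD = -2180/9 ∩ 2·signedArea(AEC) = 60]
2. A_y = -16/3  [AC · BD = -2180/9 ∩ 2·signedArea(AEC) = 60]
   → A = (-16/3, -16/3)

A = (-16/3, -16/3)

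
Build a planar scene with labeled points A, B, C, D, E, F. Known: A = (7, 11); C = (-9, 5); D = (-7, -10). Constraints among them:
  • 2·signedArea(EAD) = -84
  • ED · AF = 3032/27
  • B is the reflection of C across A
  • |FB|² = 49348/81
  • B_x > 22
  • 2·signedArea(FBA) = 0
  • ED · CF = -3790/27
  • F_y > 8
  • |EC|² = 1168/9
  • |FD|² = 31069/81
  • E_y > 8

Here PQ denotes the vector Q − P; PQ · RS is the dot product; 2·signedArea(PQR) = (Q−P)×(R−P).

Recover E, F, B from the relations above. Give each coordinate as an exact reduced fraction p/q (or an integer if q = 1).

B = (23, 17)
E = (5/3, 9)
F = (-1/9, 25/3)

1. E_x = 5/3  [line 21·x + -14·y + 91 = 0 ∩ |EC|² = 1168/9]
2. E_y = 9  [line 21·x + -14·y + 91 = 0 ∩ |EC|² = 1168/9]
   → E = (5/3, 9)
3. F_x = -1/9  [line -26/3·x + -19·y + 4249/27 = 0 ∩ |FD|² = 31069/81]
4. F_y = 25/3  [line -26/3·x + -19·y + 4249/27 = 0 ∩ |FD|² = 31069/81]
   → F = (-1/9, 25/3)
5. B_x = 23  [2·signedArea(FBA) = 0 ∩ B is the reflection of C across A]
6. B_y = 17  [2·signedArea(FBA) = 0 ∩ B is the reflection of C across A]
   → B = (23, 17)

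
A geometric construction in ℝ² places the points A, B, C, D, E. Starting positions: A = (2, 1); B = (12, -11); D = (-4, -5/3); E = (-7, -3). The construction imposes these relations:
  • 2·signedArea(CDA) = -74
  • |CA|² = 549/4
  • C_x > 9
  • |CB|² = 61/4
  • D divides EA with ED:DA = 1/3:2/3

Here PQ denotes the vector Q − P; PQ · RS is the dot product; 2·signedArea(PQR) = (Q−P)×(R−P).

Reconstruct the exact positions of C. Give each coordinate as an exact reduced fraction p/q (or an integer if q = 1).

C = (19/2, -8)

1. C_x = 19/2  [line -8/3·x + 6·y + 220/3 = 0 ∩ |CA|² = 549/4]
2. C_y = -8  [line -8/3·x + 6·y + 220/3 = 0 ∩ |CA|² = 549/4]
   → C = (19/2, -8)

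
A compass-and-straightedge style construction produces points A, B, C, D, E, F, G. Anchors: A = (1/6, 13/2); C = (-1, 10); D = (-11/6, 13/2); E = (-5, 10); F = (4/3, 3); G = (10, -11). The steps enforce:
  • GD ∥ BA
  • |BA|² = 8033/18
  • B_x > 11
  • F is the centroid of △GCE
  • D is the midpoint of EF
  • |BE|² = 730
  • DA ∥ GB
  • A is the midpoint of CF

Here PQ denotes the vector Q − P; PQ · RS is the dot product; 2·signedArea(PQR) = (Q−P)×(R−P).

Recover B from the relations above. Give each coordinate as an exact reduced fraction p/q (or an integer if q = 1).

1. B_x = 12  [GD ∥ BA ∩ DA ∥ GB]
2. B_y = -11  [GD ∥ BA ∩ DA ∥ GB]
   → B = (12, -11)

B = (12, -11)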